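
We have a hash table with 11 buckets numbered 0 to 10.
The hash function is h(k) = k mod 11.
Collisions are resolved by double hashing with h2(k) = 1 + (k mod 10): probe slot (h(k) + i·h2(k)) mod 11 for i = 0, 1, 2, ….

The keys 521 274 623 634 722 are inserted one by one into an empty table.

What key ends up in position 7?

521 hashes to 4; slot 4 is free => place at 4.
274 hashes to 10; slot 10 is free => place at 10.
623 hashes to 7; slot 7 is free => place at 7.
634 hashes to 7, h2=5; 7 taken => place at 1.
722 hashes to 7, h2=3; 7,10 taken => place at 2.
Table: [., 634, 722, ., 521, ., ., 623, ., ., 274]

623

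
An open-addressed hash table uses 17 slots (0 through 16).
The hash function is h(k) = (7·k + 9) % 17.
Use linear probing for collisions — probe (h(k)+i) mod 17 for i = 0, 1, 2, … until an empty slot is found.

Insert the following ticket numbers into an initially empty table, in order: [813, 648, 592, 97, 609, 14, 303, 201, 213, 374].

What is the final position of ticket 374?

13

813 hashes to 5; slot 5 is free => place at 5.
648 hashes to 6; slot 6 is free => place at 6.
592 hashes to 5; 5,6 taken => place at 7.
97 hashes to 8; slot 8 is free => place at 8.
609 hashes to 5; 5,6,7,8 taken => place at 9.
14 hashes to 5; 5,6,7,8,9 taken => place at 10.
303 hashes to 5; 5,6,7,8,9,10 taken => place at 11.
201 hashes to 5; 5,6,7,8,9,10,11 taken => place at 12.
213 hashes to 4; slot 4 is free => place at 4.
374 hashes to 9; 9,10,11,12 taken => place at 13.
Table: [_, _, _, _, 213, 813, 648, 592, 97, 609, 14, 303, 201, 374, _, _, _]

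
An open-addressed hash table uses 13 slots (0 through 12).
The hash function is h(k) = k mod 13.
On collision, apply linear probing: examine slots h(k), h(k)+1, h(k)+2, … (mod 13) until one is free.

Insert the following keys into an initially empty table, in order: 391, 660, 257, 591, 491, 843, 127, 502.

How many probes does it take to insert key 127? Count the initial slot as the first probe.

6

391: h=1 => slot 1
660: h=10 => slot 10
257: h=10, probe 10,11 => slot 11
591: h=6 => slot 6
491: h=10, probe 10,11,12 => slot 12
843: h=11, probe 11,12,0 => slot 0
127: h=10, probe 10,11,12,0,1,2 => slot 2
502: h=8 => slot 8
Table: [843, 391, 127, _, _, _, 591, _, 502, _, 660, 257, 491]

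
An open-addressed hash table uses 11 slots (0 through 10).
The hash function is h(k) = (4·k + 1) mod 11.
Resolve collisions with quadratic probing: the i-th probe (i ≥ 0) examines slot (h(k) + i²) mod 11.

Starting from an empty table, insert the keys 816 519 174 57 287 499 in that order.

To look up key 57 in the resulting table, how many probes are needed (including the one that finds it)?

816: h=9 -> slot 9
519: h=9, probe 9,10 -> slot 10
174: h=4 -> slot 4
57: h=9, probe 9,10,2 -> slot 2
287: h=5 -> slot 5
499: h=6 -> slot 6
Table: [., ., 57, ., 174, 287, 499, ., ., 816, 519]
Lookup 57: h=9, probe 9,10,2 → found at 2.

3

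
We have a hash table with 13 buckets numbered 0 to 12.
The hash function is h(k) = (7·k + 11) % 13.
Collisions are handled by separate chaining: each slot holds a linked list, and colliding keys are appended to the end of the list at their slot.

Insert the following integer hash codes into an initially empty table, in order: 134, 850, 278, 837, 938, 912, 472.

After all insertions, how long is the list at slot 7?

3

Insert 134: h=0, bucket 0 empty → new chain.
Insert 850: h=7, bucket 7 empty → new chain.
Insert 278: h=7, bucket 7 nonempty → append to chain.
Insert 837: h=7, bucket 7 nonempty → append to chain.
Insert 938: h=12, bucket 12 empty → new chain.
Insert 912: h=12, bucket 12 nonempty → append to chain.
Insert 472: h=0, bucket 0 nonempty → append to chain.
Final buckets:
0: 134 -> 472
1: -
2: -
3: -
4: -
5: -
6: -
7: 850 -> 278 -> 837
8: -
9: -
10: -
11: -
12: 938 -> 912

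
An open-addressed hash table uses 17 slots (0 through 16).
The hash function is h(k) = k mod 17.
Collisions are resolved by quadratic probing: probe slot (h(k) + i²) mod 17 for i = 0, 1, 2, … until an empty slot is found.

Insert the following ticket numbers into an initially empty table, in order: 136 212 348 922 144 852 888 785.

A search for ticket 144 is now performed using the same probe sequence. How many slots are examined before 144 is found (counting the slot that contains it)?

Insert 136: h=0, slot 0 empty → index 0.
Insert 212: h=8, slot 8 empty → index 8.
Insert 348: h=8, slot 8 occupied → index 9.
Insert 922: h=4, slot 4 empty → index 4.
Insert 144: h=8, slots 8,9 occupied → index 12.
Insert 852: h=2, slot 2 empty → index 2.
Insert 888: h=4, slot 4 occupied → index 5.
Insert 785: h=3, slot 3 empty → index 3.
Table: [136, ∅, 852, 785, 922, 888, ∅, ∅, 212, 348, ∅, ∅, 144, ∅, ∅, ∅, ∅]
Lookup 144: h=8, probe 8,9,12 → found at 12.

3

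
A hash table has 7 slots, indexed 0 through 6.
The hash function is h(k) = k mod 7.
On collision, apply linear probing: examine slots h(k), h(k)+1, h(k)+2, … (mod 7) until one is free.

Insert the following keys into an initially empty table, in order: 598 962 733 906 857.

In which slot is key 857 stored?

598: h=3 → slot 3
962: h=3, probe 3,4 → slot 4
733: h=5 → slot 5
906: h=3, probe 3,4,5,6 → slot 6
857: h=3, probe 3,4,5,6,0 → slot 0
Table: [857, -, -, 598, 962, 733, 906]

0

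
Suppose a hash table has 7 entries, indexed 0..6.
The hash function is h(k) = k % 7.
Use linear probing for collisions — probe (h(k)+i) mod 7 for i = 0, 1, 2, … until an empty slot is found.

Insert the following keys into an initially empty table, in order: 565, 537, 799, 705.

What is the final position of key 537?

565 hashes to 5; slot 5 is free => place at 5.
537 hashes to 5; 5 taken => place at 6.
799 hashes to 1; slot 1 is free => place at 1.
705 hashes to 5; 5,6 taken => place at 0.
Table: [705, 799, —, —, —, 565, 537]

6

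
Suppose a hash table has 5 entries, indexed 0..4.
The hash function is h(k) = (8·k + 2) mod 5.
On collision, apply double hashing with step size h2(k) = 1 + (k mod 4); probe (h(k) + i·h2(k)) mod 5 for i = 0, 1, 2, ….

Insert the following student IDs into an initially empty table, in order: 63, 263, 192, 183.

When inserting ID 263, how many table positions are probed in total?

2

63 hashes to 1; slot 1 is free -> place at 1.
263 hashes to 1, h2=4; 1 taken -> place at 0.
192 hashes to 3; slot 3 is free -> place at 3.
183 hashes to 1, h2=4; 1,0 taken -> place at 4.
Table: [263, 63, —, 192, 183]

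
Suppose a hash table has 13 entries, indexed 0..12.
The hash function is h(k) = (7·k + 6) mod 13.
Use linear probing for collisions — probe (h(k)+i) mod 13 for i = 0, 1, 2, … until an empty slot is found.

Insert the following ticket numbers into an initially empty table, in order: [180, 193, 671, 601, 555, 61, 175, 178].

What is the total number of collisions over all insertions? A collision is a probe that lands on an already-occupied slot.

8

Insert 180: h=5, slot 5 empty → index 5.
Insert 193: h=5, slot 5 occupied → index 6.
Insert 671: h=10, slot 10 empty → index 10.
Insert 601: h=1, slot 1 empty → index 1.
Insert 555: h=4, slot 4 empty → index 4.
Insert 61: h=4, slots 4,5,6 occupied → index 7.
Insert 175: h=9, slot 9 empty → index 9.
Insert 178: h=4, slots 4,5,6,7 occupied → index 8.
Table: [—, 601, —, —, 555, 180, 193, 61, 178, 175, 671, —, —]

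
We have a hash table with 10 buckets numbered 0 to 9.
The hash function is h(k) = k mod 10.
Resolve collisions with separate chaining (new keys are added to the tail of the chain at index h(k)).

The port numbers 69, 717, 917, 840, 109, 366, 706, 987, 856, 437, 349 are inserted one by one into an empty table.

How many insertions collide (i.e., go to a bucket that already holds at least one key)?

7

69 -> bucket 9
717 -> bucket 7
917 -> bucket 7 (collision)
840 -> bucket 0
109 -> bucket 9 (collision)
366 -> bucket 6
706 -> bucket 6 (collision)
987 -> bucket 7 (collision)
856 -> bucket 6 (collision)
437 -> bucket 7 (collision)
349 -> bucket 9 (collision)
Final buckets:
0: 840
1: -
2: -
3: -
4: -
5: -
6: 366 -> 706 -> 856
7: 717 -> 917 -> 987 -> 437
8: -
9: 69 -> 109 -> 349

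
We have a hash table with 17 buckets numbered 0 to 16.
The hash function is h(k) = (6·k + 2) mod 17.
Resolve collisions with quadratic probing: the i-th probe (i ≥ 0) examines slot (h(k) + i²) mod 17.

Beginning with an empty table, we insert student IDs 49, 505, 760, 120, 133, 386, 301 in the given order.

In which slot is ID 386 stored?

49: h=7 → slot 7
505: h=6 → slot 6
760: h=6, probe 6,7,10 → slot 10
120: h=8 → slot 8
133: h=1 → slot 1
386: h=6, probe 6,7,10,15 → slot 15
301: h=6, probe 6,7,10,15,5 → slot 5
Table: [., 133, ., ., ., 301, 505, 49, 120, ., 760, ., ., ., ., 386, .]

15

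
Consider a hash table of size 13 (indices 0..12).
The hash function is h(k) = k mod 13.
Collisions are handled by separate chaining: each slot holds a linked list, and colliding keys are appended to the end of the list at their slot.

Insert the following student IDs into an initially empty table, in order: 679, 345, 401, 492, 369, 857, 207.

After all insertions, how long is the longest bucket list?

2

679 -> bucket 3
345 -> bucket 7
401 -> bucket 11
492 -> bucket 11 (collision)
369 -> bucket 5
857 -> bucket 12
207 -> bucket 12 (collision)
Final buckets:
0: -
1: -
2: -
3: 679
4: -
5: 369
6: -
7: 345
8: -
9: -
10: -
11: 401 -> 492
12: 857 -> 207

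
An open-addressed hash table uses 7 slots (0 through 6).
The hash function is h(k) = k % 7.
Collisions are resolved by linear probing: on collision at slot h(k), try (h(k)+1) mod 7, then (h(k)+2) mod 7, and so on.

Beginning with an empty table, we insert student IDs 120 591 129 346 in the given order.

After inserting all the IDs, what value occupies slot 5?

346

120 hashes to 1; slot 1 is free => place at 1.
591 hashes to 3; slot 3 is free => place at 3.
129 hashes to 3; 3 taken => place at 4.
346 hashes to 3; 3,4 taken => place at 5.
Table: [—, 120, —, 591, 129, 346, —]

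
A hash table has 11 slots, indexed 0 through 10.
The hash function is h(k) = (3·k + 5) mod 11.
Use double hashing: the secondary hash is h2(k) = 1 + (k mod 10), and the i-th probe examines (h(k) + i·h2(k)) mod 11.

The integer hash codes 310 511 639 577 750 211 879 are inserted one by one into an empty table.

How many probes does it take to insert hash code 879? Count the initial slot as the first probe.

Insert 310: h=0, slot 0 empty => index 0.
Insert 511: h=9, slot 9 empty => index 9.
Insert 639: h=8, slot 8 empty => index 8.
Insert 577: h=9, h2=8, slot 9 occupied => index 6.
Insert 750: h=0, h2=1, slot 0 occupied => index 1.
Insert 211: h=0, h2=2, slot 0 occupied => index 2.
Insert 879: h=2, h2=10, slots 2,1,0 occupied => index 10.
Table: [310, 750, 211, ., ., ., 577, ., 639, 511, 879]

4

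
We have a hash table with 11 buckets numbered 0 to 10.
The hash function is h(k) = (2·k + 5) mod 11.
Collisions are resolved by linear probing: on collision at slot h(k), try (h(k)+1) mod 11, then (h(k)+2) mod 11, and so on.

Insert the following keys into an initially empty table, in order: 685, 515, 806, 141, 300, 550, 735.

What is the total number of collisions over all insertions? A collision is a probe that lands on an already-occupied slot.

13

685 hashes to 0; slot 0 is free → place at 0.
515 hashes to 1; slot 1 is free → place at 1.
806 hashes to 0; 0,1 taken → place at 2.
141 hashes to 1; 1,2 taken → place at 3.
300 hashes to 0; 0,1,2,3 taken → place at 4.
550 hashes to 5; slot 5 is free → place at 5.
735 hashes to 1; 1,2,3,4,5 taken → place at 6.
Table: [685, 515, 806, 141, 300, 550, 735, ., ., ., .]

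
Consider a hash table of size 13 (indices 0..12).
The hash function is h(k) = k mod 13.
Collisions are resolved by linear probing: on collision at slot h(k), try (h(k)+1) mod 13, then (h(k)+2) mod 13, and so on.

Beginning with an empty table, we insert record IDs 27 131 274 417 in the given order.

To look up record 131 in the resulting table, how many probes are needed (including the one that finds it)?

27 hashes to 1; slot 1 is free -> place at 1.
131 hashes to 1; 1 taken -> place at 2.
274 hashes to 1; 1,2 taken -> place at 3.
417 hashes to 1; 1,2,3 taken -> place at 4.
Table: [—, 27, 131, 274, 417, —, —, —, —, —, —, —, —]
Lookup 131: h=1, probe 1,2 → found at 2.

2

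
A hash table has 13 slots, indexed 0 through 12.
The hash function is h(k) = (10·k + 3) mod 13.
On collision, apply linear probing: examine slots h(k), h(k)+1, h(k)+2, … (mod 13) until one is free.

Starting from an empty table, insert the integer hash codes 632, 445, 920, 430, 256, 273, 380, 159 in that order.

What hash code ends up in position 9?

159

632: h=5 => slot 5
445: h=7 => slot 7
920: h=12 => slot 12
430: h=0 => slot 0
256: h=2 => slot 2
273: h=3 => slot 3
380: h=7, probe 7,8 => slot 8
159: h=7, probe 7,8,9 => slot 9
Table: [430, -, 256, 273, -, 632, -, 445, 380, 159, -, -, 920]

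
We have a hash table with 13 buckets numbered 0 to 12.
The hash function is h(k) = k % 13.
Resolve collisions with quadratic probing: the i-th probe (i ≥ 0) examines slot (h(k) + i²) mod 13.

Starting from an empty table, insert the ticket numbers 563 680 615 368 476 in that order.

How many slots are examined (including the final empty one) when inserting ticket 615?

563 hashes to 4; slot 4 is free → place at 4.
680 hashes to 4; 4 taken → place at 5.
615 hashes to 4; 4,5 taken → place at 8.
368 hashes to 4; 4,5,8 taken → place at 0.
476 hashes to 8; 8 taken → place at 9.
Table: [368, -, -, -, 563, 680, -, -, 615, 476, -, -, -]

3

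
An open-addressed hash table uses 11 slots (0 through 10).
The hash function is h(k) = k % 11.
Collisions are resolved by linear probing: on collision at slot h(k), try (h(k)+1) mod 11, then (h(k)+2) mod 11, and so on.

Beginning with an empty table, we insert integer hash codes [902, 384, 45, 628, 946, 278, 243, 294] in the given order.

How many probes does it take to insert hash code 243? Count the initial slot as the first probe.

902: h=0 → slot 0
384: h=10 → slot 10
45: h=1 → slot 1
628: h=1, probe 1,2 → slot 2
946: h=0, probe 0,1,2,3 → slot 3
278: h=3, probe 3,4 → slot 4
243: h=1, probe 1,2,3,4,5 → slot 5
294: h=8 → slot 8
Table: [902, 45, 628, 946, 278, 243, _, _, 294, _, 384]

5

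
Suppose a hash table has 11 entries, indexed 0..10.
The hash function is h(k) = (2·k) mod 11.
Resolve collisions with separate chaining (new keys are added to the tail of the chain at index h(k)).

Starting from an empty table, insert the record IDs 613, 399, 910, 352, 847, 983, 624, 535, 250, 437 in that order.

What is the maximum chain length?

Insert 613: h=5, bucket 5 empty -> new chain.
Insert 399: h=6, bucket 6 empty -> new chain.
Insert 910: h=5, bucket 5 nonempty -> append to chain.
Insert 352: h=0, bucket 0 empty -> new chain.
Insert 847: h=0, bucket 0 nonempty -> append to chain.
Insert 983: h=8, bucket 8 empty -> new chain.
Insert 624: h=5, bucket 5 nonempty -> append to chain.
Insert 535: h=3, bucket 3 empty -> new chain.
Insert 250: h=5, bucket 5 nonempty -> append to chain.
Insert 437: h=5, bucket 5 nonempty -> append to chain.
Final buckets:
0: 352 -> 847
1: —
2: —
3: 535
4: —
5: 613 -> 910 -> 624 -> 250 -> 437
6: 399
7: —
8: 983
9: —
10: —

5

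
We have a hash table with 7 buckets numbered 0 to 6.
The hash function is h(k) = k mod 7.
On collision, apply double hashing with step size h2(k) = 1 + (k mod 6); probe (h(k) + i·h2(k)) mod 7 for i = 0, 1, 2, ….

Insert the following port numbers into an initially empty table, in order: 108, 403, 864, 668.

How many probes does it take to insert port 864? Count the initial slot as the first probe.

108 hashes to 3; slot 3 is free → place at 3.
403 hashes to 4; slot 4 is free → place at 4.
864 hashes to 3, h2=1; 3,4 taken → place at 5.
668 hashes to 3, h2=3; 3 taken → place at 6.
Table: [-, -, -, 108, 403, 864, 668]

3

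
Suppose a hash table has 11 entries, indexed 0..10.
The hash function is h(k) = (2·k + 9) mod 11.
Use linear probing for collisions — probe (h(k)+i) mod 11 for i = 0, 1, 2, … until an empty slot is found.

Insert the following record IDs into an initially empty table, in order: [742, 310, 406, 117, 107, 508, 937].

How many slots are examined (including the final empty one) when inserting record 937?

742: h=8 -> slot 8
310: h=2 -> slot 2
406: h=7 -> slot 7
117: h=1 -> slot 1
107: h=3 -> slot 3
508: h=2, probe 2,3,4 -> slot 4
937: h=2, probe 2,3,4,5 -> slot 5
Table: [., 117, 310, 107, 508, 937, ., 406, 742, ., .]

4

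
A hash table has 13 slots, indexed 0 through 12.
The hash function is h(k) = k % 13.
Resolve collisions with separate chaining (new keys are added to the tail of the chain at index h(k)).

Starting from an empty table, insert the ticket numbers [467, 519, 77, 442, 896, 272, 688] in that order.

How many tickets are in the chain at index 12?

6

467 -> bucket 12
519 -> bucket 12 (collision)
77 -> bucket 12 (collision)
442 -> bucket 0
896 -> bucket 12 (collision)
272 -> bucket 12 (collision)
688 -> bucket 12 (collision)
Final buckets:
0: 442
1: ∅
2: ∅
3: ∅
4: ∅
5: ∅
6: ∅
7: ∅
8: ∅
9: ∅
10: ∅
11: ∅
12: 467 -> 519 -> 77 -> 896 -> 272 -> 688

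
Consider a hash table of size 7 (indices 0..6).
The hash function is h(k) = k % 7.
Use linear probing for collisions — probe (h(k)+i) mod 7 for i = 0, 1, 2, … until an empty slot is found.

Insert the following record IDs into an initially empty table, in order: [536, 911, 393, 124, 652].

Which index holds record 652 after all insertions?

3

536: h=4 -> slot 4
911: h=1 -> slot 1
393: h=1, probe 1,2 -> slot 2
124: h=5 -> slot 5
652: h=1, probe 1,2,3 -> slot 3
Table: [-, 911, 393, 652, 536, 124, -]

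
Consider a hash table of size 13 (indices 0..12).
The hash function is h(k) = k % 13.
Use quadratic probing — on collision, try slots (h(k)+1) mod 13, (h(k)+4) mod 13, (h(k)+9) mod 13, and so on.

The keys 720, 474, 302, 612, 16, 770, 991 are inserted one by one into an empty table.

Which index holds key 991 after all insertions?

12

Insert 720: h=5, slot 5 empty => index 5.
Insert 474: h=6, slot 6 empty => index 6.
Insert 302: h=3, slot 3 empty => index 3.
Insert 612: h=1, slot 1 empty => index 1.
Insert 16: h=3, slot 3 occupied => index 4.
Insert 770: h=3, slots 3,4 occupied => index 7.
Insert 991: h=3, slots 3,4,7 occupied => index 12.
Table: [., 612, ., 302, 16, 720, 474, 770, ., ., ., ., 991]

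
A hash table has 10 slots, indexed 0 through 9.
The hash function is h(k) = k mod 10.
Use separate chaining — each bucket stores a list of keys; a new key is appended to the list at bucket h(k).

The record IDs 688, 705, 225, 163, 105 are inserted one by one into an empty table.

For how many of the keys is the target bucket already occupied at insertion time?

2

Insert 688: h=8, bucket 8 empty → new chain.
Insert 705: h=5, bucket 5 empty → new chain.
Insert 225: h=5, bucket 5 nonempty → append to chain.
Insert 163: h=3, bucket 3 empty → new chain.
Insert 105: h=5, bucket 5 nonempty → append to chain.
Final buckets:
0: —
1: —
2: —
3: 163
4: —
5: 705 -> 225 -> 105
6: —
7: —
8: 688
9: —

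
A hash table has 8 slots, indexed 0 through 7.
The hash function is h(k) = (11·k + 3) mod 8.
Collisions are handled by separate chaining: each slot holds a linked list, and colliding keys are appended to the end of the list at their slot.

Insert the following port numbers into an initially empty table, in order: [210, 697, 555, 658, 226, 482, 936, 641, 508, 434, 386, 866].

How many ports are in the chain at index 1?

7

210 → bucket 1
697 → bucket 6
555 → bucket 4
658 → bucket 1 (collision)
226 → bucket 1 (collision)
482 → bucket 1 (collision)
936 → bucket 3
641 → bucket 6 (collision)
508 → bucket 7
434 → bucket 1 (collision)
386 → bucket 1 (collision)
866 → bucket 1 (collision)
Final buckets:
0: ∅
1: 210 -> 658 -> 226 -> 482 -> 434 -> 386 -> 866
2: ∅
3: 936
4: 555
5: ∅
6: 697 -> 641
7: 508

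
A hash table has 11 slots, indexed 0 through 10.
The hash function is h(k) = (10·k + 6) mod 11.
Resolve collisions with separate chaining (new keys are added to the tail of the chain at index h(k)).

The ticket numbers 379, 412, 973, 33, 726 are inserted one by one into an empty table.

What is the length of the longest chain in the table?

Insert 379: h=1, bucket 1 empty → new chain.
Insert 412: h=1, bucket 1 nonempty → append to chain.
Insert 973: h=1, bucket 1 nonempty → append to chain.
Insert 33: h=6, bucket 6 empty → new chain.
Insert 726: h=6, bucket 6 nonempty → append to chain.
Final buckets:
0: ∅
1: 379 -> 412 -> 973
2: ∅
3: ∅
4: ∅
5: ∅
6: 33 -> 726
7: ∅
8: ∅
9: ∅
10: ∅

3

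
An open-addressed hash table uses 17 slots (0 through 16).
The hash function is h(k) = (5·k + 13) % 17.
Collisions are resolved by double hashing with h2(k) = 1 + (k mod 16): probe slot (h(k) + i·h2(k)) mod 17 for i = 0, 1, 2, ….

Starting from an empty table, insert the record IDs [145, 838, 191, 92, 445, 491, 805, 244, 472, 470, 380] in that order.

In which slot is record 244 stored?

145 hashes to 7; slot 7 is free → place at 7.
838 hashes to 4; slot 4 is free → place at 4.
191 hashes to 16; slot 16 is free → place at 16.
92 hashes to 14; slot 14 is free → place at 14.
445 hashes to 11; slot 11 is free → place at 11.
491 hashes to 3; slot 3 is free → place at 3.
805 hashes to 9; slot 9 is free → place at 9.
244 hashes to 9, h2=5; 9,14 taken → place at 2.
472 hashes to 10; slot 10 is free → place at 10.
470 hashes to 0; slot 0 is free → place at 0.
380 hashes to 9, h2=13; 9 taken → place at 5.
Table: [470, _, 244, 491, 838, 380, _, 145, _, 805, 472, 445, _, _, 92, _, 191]

2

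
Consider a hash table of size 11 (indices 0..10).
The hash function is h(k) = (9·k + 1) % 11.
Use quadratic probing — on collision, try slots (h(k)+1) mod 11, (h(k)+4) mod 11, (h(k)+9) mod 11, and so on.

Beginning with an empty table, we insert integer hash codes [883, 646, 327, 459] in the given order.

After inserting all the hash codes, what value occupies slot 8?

327

Insert 883: h=6, slot 6 empty -> index 6.
Insert 646: h=7, slot 7 empty -> index 7.
Insert 327: h=7, slot 7 occupied -> index 8.
Insert 459: h=7, slots 7,8 occupied -> index 0.
Table: [459, _, _, _, _, _, 883, 646, 327, _, _]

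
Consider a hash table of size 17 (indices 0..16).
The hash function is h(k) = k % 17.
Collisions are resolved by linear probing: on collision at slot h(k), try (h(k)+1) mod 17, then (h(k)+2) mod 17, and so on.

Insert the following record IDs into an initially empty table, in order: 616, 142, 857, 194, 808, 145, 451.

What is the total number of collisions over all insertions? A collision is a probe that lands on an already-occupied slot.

616 hashes to 4; slot 4 is free → place at 4.
142 hashes to 6; slot 6 is free → place at 6.
857 hashes to 7; slot 7 is free → place at 7.
194 hashes to 7; 7 taken → place at 8.
808 hashes to 9; slot 9 is free → place at 9.
145 hashes to 9; 9 taken → place at 10.
451 hashes to 9; 9,10 taken → place at 11.
Table: [., ., ., ., 616, ., 142, 857, 194, 808, 145, 451, ., ., ., ., .]

4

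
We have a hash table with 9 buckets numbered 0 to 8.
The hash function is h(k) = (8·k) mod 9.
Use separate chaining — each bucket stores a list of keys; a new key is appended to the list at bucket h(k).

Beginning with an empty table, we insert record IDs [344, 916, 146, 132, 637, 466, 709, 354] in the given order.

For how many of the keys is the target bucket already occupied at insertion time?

344 → bucket 7
916 → bucket 2
146 → bucket 7 (collision)
132 → bucket 3
637 → bucket 2 (collision)
466 → bucket 2 (collision)
709 → bucket 2 (collision)
354 → bucket 6
Final buckets:
0: .
1: .
2: 916 -> 637 -> 466 -> 709
3: 132
4: .
5: .
6: 354
7: 344 -> 146
8: .

4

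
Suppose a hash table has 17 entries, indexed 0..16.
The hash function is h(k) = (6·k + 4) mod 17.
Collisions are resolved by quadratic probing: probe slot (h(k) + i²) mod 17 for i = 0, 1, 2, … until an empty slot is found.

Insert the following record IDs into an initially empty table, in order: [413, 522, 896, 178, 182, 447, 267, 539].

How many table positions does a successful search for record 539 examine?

6

Insert 413: h=0, slot 0 empty => index 0.
Insert 522: h=8, slot 8 empty => index 8.
Insert 896: h=8, slot 8 occupied => index 9.
Insert 178: h=1, slot 1 empty => index 1.
Insert 182: h=8, slots 8,9 occupied => index 12.
Insert 447: h=0, slots 0,1 occupied => index 4.
Insert 267: h=8, slots 8,9,12,0 occupied => index 7.
Insert 539: h=8, slots 8,9,12,0,7 occupied => index 16.
Table: [413, 178, ∅, ∅, 447, ∅, ∅, 267, 522, 896, ∅, ∅, 182, ∅, ∅, ∅, 539]
Lookup 539: h=8, probe 8,9,12,0,7,16 → found at 16.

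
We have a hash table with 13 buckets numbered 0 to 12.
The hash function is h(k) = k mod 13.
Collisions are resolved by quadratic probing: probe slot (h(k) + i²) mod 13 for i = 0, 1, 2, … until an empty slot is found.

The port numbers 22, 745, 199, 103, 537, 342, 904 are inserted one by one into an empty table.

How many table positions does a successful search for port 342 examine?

4

Insert 22: h=9, slot 9 empty → index 9.
Insert 745: h=4, slot 4 empty → index 4.
Insert 199: h=4, slot 4 occupied → index 5.
Insert 103: h=12, slot 12 empty → index 12.
Insert 537: h=4, slots 4,5 occupied → index 8.
Insert 342: h=4, slots 4,5,8 occupied → index 0.
Insert 904: h=7, slot 7 empty → index 7.
Table: [342, ∅, ∅, ∅, 745, 199, ∅, 904, 537, 22, ∅, ∅, 103]
Lookup 342: h=4, probe 4,5,8,0 → found at 0.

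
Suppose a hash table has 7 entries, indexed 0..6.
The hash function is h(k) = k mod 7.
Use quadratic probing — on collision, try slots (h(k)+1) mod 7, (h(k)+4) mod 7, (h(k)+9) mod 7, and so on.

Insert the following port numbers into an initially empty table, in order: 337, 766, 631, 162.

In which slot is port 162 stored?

5

337 hashes to 1; slot 1 is free -> place at 1.
766 hashes to 3; slot 3 is free -> place at 3.
631 hashes to 1; 1 taken -> place at 2.
162 hashes to 1; 1,2 taken -> place at 5.
Table: [., 337, 631, 766, ., 162, .]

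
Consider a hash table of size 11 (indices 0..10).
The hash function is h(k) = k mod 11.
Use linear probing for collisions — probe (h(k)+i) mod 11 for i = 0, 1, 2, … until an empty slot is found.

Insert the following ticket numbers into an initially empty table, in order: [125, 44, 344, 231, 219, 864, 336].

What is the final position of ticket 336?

Insert 125: h=4, slot 4 empty -> index 4.
Insert 44: h=0, slot 0 empty -> index 0.
Insert 344: h=3, slot 3 empty -> index 3.
Insert 231: h=0, slot 0 occupied -> index 1.
Insert 219: h=10, slot 10 empty -> index 10.
Insert 864: h=6, slot 6 empty -> index 6.
Insert 336: h=6, slot 6 occupied -> index 7.
Table: [44, 231, _, 344, 125, _, 864, 336, _, _, 219]

7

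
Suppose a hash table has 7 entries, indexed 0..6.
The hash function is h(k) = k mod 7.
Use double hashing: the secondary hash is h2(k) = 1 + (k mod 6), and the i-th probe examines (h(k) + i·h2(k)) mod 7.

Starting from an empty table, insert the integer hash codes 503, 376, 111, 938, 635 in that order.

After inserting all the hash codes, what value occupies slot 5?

376

503 hashes to 6; slot 6 is free → place at 6.
376 hashes to 5; slot 5 is free → place at 5.
111 hashes to 6, h2=4; 6 taken → place at 3.
938 hashes to 0; slot 0 is free → place at 0.
635 hashes to 5, h2=6; 5 taken → place at 4.
Table: [938, -, -, 111, 635, 376, 503]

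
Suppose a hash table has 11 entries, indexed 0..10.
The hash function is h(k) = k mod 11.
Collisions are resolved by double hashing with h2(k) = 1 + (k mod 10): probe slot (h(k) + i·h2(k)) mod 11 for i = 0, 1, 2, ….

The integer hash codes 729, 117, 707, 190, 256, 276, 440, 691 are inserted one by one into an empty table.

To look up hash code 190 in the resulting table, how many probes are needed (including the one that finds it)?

2

Insert 729: h=3, slot 3 empty -> index 3.
Insert 117: h=7, slot 7 empty -> index 7.
Insert 707: h=3, h2=8, slot 3 occupied -> index 0.
Insert 190: h=3, h2=1, slot 3 occupied -> index 4.
Insert 256: h=3, h2=7, slot 3 occupied -> index 10.
Insert 276: h=1, slot 1 empty -> index 1.
Insert 440: h=0, h2=1, slots 0,1 occupied -> index 2.
Insert 691: h=9, slot 9 empty -> index 9.
Table: [707, 276, 440, 729, 190, —, —, 117, —, 691, 256]
Lookup 190: h=3, h2=1, probe 3,4 → found at 4.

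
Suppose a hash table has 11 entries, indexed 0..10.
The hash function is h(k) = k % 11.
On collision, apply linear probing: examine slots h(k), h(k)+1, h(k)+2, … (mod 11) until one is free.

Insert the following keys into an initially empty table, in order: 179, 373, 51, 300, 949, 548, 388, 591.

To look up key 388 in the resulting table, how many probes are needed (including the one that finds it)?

179: h=3 -> slot 3
373: h=10 -> slot 10
51: h=7 -> slot 7
300: h=3, probe 3,4 -> slot 4
949: h=3, probe 3,4,5 -> slot 5
548: h=9 -> slot 9
388: h=3, probe 3,4,5,6 -> slot 6
591: h=8 -> slot 8
Table: [-, -, -, 179, 300, 949, 388, 51, 591, 548, 373]
Lookup 388: h=3, probe 3,4,5,6 → found at 6.

4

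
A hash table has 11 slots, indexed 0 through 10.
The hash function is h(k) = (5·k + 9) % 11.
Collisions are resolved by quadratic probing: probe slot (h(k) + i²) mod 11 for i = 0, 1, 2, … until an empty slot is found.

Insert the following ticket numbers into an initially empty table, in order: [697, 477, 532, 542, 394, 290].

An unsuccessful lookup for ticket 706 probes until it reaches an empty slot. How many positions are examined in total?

Insert 697: h=7, slot 7 empty → index 7.
Insert 477: h=7, slot 7 occupied → index 8.
Insert 532: h=7, slots 7,8 occupied → index 0.
Insert 542: h=2, slot 2 empty → index 2.
Insert 394: h=10, slot 10 empty → index 10.
Insert 290: h=7, slots 7,8,0 occupied → index 5.
Table: [532, —, 542, —, —, 290, —, 697, 477, —, 394]
Lookup 706: h=8, probe 8,9 → slot 9 empty, not found.

2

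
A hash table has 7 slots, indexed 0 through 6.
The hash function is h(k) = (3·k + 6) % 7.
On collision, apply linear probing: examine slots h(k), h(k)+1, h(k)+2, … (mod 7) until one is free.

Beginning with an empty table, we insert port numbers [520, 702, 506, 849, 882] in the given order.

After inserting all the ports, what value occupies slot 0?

506

Insert 520: h=5, slot 5 empty → index 5.
Insert 702: h=5, slot 5 occupied → index 6.
Insert 506: h=5, slots 5,6 occupied → index 0.
Insert 849: h=5, slots 5,6,0 occupied → index 1.
Insert 882: h=6, slots 6,0,1 occupied → index 2.
Table: [506, 849, 882, -, -, 520, 702]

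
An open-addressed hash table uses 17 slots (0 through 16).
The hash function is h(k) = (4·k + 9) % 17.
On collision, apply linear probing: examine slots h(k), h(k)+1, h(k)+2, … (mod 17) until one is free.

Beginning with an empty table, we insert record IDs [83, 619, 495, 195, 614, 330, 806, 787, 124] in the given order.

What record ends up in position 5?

83 hashes to 1; slot 1 is free -> place at 1.
619 hashes to 3; slot 3 is free -> place at 3.
495 hashes to 0; slot 0 is free -> place at 0.
195 hashes to 7; slot 7 is free -> place at 7.
614 hashes to 0; 0,1 taken -> place at 2.
330 hashes to 3; 3 taken -> place at 4.
806 hashes to 3; 3,4 taken -> place at 5.
787 hashes to 12; slot 12 is free -> place at 12.
124 hashes to 12; 12 taken -> place at 13.
Table: [495, 83, 614, 619, 330, 806, -, 195, -, -, -, -, 787, 124, -, -, -]

806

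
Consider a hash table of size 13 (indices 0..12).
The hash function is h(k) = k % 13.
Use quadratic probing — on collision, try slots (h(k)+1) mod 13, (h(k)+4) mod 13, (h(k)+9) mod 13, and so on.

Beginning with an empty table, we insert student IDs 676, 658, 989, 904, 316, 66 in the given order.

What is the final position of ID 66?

Insert 676: h=0, slot 0 empty -> index 0.
Insert 658: h=8, slot 8 empty -> index 8.
Insert 989: h=1, slot 1 empty -> index 1.
Insert 904: h=7, slot 7 empty -> index 7.
Insert 316: h=4, slot 4 empty -> index 4.
Insert 66: h=1, slot 1 occupied -> index 2.
Table: [676, 989, 66, —, 316, —, —, 904, 658, —, —, —, —]

2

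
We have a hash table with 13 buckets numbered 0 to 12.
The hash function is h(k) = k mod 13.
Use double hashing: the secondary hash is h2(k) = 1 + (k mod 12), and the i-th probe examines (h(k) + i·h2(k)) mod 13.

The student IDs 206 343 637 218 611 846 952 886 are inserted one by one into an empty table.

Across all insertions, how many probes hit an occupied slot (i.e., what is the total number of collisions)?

1

206: h=11 → slot 11
343: h=5 → slot 5
637: h=0 → slot 0
218: h=10 → slot 10
611: h=0, h2=12, probe 0,12 → slot 12
846: h=1 → slot 1
952: h=3 → slot 3
886: h=2 → slot 2
Table: [637, 846, 886, 952, ∅, 343, ∅, ∅, ∅, ∅, 218, 206, 611]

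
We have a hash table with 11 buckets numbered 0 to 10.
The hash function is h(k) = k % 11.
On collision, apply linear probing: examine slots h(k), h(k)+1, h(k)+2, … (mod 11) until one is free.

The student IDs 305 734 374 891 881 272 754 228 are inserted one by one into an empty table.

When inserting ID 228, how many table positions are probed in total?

Insert 305: h=8, slot 8 empty -> index 8.
Insert 734: h=8, slot 8 occupied -> index 9.
Insert 374: h=0, slot 0 empty -> index 0.
Insert 891: h=0, slot 0 occupied -> index 1.
Insert 881: h=1, slot 1 occupied -> index 2.
Insert 272: h=8, slots 8,9 occupied -> index 10.
Insert 754: h=6, slot 6 empty -> index 6.
Insert 228: h=8, slots 8,9,10,0,1,2 occupied -> index 3.
Table: [374, 891, 881, 228, ∅, ∅, 754, ∅, 305, 734, 272]

7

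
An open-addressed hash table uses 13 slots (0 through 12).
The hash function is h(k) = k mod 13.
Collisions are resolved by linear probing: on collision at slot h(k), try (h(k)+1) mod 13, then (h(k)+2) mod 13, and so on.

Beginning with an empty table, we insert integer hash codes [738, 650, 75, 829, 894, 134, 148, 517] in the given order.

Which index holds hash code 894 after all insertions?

Insert 738: h=10, slot 10 empty -> index 10.
Insert 650: h=0, slot 0 empty -> index 0.
Insert 75: h=10, slot 10 occupied -> index 11.
Insert 829: h=10, slots 10,11 occupied -> index 12.
Insert 894: h=10, slots 10,11,12,0 occupied -> index 1.
Insert 134: h=4, slot 4 empty -> index 4.
Insert 148: h=5, slot 5 empty -> index 5.
Insert 517: h=10, slots 10,11,12,0,1 occupied -> index 2.
Table: [650, 894, 517, ∅, 134, 148, ∅, ∅, ∅, ∅, 738, 75, 829]

1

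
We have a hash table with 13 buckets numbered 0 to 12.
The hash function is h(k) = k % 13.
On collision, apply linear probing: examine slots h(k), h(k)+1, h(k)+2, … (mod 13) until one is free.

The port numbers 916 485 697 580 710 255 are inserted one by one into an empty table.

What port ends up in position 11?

Insert 916: h=6, slot 6 empty -> index 6.
Insert 485: h=4, slot 4 empty -> index 4.
Insert 697: h=8, slot 8 empty -> index 8.
Insert 580: h=8, slot 8 occupied -> index 9.
Insert 710: h=8, slots 8,9 occupied -> index 10.
Insert 255: h=8, slots 8,9,10 occupied -> index 11.
Table: [-, -, -, -, 485, -, 916, -, 697, 580, 710, 255, -]

255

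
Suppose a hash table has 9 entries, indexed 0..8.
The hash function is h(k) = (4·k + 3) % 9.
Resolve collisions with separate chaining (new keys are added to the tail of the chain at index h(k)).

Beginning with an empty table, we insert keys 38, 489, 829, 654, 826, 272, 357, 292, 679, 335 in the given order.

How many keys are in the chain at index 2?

38 -> bucket 2
489 -> bucket 6
829 -> bucket 7
654 -> bucket 0
826 -> bucket 4
272 -> bucket 2 (collision)
357 -> bucket 0 (collision)
292 -> bucket 1
679 -> bucket 1 (collision)
335 -> bucket 2 (collision)
Final buckets:
0: 654 -> 357
1: 292 -> 679
2: 38 -> 272 -> 335
3: —
4: 826
5: —
6: 489
7: 829
8: —

3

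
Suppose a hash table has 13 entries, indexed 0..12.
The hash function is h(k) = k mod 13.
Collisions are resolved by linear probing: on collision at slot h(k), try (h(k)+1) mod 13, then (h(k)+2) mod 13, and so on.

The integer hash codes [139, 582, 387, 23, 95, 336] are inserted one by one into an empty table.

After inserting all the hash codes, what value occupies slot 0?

336

139: h=9 -> slot 9
582: h=10 -> slot 10
387: h=10, probe 10,11 -> slot 11
23: h=10, probe 10,11,12 -> slot 12
95: h=4 -> slot 4
336: h=11, probe 11,12,0 -> slot 0
Table: [336, _, _, _, 95, _, _, _, _, 139, 582, 387, 23]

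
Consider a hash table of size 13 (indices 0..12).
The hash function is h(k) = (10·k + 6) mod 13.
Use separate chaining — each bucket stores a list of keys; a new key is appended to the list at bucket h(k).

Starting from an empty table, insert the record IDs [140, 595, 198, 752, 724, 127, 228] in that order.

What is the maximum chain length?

3

Insert 140: h=2, bucket 2 empty -> new chain.
Insert 595: h=2, bucket 2 nonempty -> append to chain.
Insert 198: h=10, bucket 10 empty -> new chain.
Insert 752: h=12, bucket 12 empty -> new chain.
Insert 724: h=5, bucket 5 empty -> new chain.
Insert 127: h=2, bucket 2 nonempty -> append to chain.
Insert 228: h=11, bucket 11 empty -> new chain.
Final buckets:
0: -
1: -
2: 140 -> 595 -> 127
3: -
4: -
5: 724
6: -
7: -
8: -
9: -
10: 198
11: 228
12: 752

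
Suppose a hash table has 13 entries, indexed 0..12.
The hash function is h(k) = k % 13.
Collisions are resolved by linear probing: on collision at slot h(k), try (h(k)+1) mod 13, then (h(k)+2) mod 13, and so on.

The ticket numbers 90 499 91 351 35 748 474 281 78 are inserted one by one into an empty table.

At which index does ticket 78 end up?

Insert 90: h=12, slot 12 empty => index 12.
Insert 499: h=5, slot 5 empty => index 5.
Insert 91: h=0, slot 0 empty => index 0.
Insert 351: h=0, slot 0 occupied => index 1.
Insert 35: h=9, slot 9 empty => index 9.
Insert 748: h=7, slot 7 empty => index 7.
Insert 474: h=6, slot 6 empty => index 6.
Insert 281: h=8, slot 8 empty => index 8.
Insert 78: h=0, slots 0,1 occupied => index 2.
Table: [91, 351, 78, ., ., 499, 474, 748, 281, 35, ., ., 90]

2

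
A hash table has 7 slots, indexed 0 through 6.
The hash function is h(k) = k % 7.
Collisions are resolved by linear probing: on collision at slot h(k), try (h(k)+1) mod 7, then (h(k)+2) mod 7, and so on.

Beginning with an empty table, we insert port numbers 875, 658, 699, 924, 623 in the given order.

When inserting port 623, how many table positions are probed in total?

Insert 875: h=0, slot 0 empty => index 0.
Insert 658: h=0, slot 0 occupied => index 1.
Insert 699: h=6, slot 6 empty => index 6.
Insert 924: h=0, slots 0,1 occupied => index 2.
Insert 623: h=0, slots 0,1,2 occupied => index 3.
Table: [875, 658, 924, 623, -, -, 699]

4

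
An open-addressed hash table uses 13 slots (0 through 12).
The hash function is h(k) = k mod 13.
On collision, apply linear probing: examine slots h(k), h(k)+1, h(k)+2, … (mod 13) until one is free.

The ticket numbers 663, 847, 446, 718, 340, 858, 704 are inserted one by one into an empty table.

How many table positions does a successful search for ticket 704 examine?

Insert 663: h=0, slot 0 empty -> index 0.
Insert 847: h=2, slot 2 empty -> index 2.
Insert 446: h=4, slot 4 empty -> index 4.
Insert 718: h=3, slot 3 empty -> index 3.
Insert 340: h=2, slots 2,3,4 occupied -> index 5.
Insert 858: h=0, slot 0 occupied -> index 1.
Insert 704: h=2, slots 2,3,4,5 occupied -> index 6.
Table: [663, 858, 847, 718, 446, 340, 704, —, —, —, —, —, —]
Lookup 704: h=2, probe 2,3,4,5,6 → found at 6.

5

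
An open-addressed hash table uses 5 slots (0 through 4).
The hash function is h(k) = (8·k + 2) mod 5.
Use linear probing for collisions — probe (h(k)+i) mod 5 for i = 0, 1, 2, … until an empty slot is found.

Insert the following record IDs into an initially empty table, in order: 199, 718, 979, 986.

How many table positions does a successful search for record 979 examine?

199 hashes to 4; slot 4 is free → place at 4.
718 hashes to 1; slot 1 is free → place at 1.
979 hashes to 4; 4 taken → place at 0.
986 hashes to 0; 0,1 taken → place at 2.
Table: [979, 718, 986, ∅, 199]
Lookup 979: h=4, probe 4,0 → found at 0.

2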